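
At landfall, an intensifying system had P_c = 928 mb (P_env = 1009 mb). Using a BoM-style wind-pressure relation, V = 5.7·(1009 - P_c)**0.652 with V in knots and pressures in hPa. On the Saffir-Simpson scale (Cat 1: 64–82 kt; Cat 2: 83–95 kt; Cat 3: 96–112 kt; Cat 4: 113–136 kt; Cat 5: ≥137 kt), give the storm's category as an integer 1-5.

3

ΔP = 1009 − 928 = 81 mb.
V ≈ 5.7 × 81^0.652 = 5.7 × 17.55 ≈ 100 kt.
100 kt falls in the Category 3 band.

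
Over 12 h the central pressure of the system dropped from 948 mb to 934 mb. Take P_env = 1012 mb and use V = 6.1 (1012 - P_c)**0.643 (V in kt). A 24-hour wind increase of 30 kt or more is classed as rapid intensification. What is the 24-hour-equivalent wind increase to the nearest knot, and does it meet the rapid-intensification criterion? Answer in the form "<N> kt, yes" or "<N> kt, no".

24 kt, no

V₁: ΔP = 64, V ≈ 6.1 × 64^0.643 ≈ 88.45 kt.
V₂: ΔP = 78, V ≈ 6.1 × 78^0.643 ≈ 100.45 kt.
ΔV over 12 h = 12.00 kt → 24 h equivalent = 12.00 × 24/12 ≈ 24.00 kt.
24 kt < 30 kt ⇒ not rapid intensification.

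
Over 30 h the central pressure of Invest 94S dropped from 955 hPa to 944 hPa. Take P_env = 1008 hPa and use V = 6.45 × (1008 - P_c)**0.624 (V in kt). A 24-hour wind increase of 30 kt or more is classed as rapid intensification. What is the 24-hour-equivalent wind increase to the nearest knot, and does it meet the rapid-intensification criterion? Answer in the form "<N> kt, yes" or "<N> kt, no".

8 kt, no

V₁: ΔP = 53, V ≈ 6.45 × 53^0.624 ≈ 76.83 kt.
V₂: ΔP = 64, V ≈ 6.45 × 64^0.624 ≈ 86.42 kt.
ΔV over 30 h = 9.59 kt → 24 h equivalent = 9.59 × 24/30 ≈ 7.67 kt.
8 kt < 30 kt ⇒ not rapid intensification.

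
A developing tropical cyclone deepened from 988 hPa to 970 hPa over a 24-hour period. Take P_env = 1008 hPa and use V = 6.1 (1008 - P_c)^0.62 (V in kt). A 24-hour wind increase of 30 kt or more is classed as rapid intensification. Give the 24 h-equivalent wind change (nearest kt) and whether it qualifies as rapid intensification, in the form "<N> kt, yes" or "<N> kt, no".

19 kt, no

V₁: ΔP = 20, V ≈ 6.1 × 20^0.62 ≈ 39.08 kt.
V₂: ΔP = 38, V ≈ 6.1 × 38^0.62 ≈ 58.18 kt.
ΔV over 24 h = 19.10 kt → 24 h equivalent = 19.10 × 24/24 ≈ 19.10 kt.
19 kt < 30 kt ⇒ not rapid intensification.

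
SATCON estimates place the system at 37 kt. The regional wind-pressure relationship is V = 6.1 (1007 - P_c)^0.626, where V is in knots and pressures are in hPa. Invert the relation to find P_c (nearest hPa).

989 hPa

ΔP = (V / 6.1)^(1/0.626) = (37/6.1)^1.597.
37/6.1 = 6.066; 6.066^1.597 ≈ 17.81 hPa.
P_c = 1007 − 17.81 = 989.19 ≈ 989 hPa.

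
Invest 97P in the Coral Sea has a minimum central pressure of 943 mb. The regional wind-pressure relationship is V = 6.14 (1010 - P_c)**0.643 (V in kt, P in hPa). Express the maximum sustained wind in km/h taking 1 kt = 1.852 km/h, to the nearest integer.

170 km/h

ΔP = 1010 − 943 = 67 mb.
V ≈ 6.14 × 67^0.643 = 6.14 × 14.934 ≈ 91.693 kt.
91.693 × 1.852 ≈ 169.81 km/h → 170 km/h.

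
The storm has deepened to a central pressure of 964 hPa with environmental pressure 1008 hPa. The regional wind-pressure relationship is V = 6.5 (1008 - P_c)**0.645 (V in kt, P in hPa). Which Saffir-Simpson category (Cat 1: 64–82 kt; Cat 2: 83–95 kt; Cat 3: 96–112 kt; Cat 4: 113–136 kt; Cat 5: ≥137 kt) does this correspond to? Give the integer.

1

ΔP = 1008 − 964 = 44 hPa.
V ≈ 6.5 × 44^0.645 = 6.5 × 11.48 ≈ 75 kt.
75 kt falls in the Category 1 band.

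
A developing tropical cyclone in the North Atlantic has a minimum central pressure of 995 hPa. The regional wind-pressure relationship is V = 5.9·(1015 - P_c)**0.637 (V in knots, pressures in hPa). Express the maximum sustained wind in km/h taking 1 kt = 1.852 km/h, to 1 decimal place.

73.7 km/h

ΔP = 1015 − 995 = 20 hPa.
V ≈ 5.9 × 20^0.637 = 5.9 × 6.741 ≈ 39.775 kt.
39.775 × 1.852 ≈ 73.66 km/h → 73.7 km/h.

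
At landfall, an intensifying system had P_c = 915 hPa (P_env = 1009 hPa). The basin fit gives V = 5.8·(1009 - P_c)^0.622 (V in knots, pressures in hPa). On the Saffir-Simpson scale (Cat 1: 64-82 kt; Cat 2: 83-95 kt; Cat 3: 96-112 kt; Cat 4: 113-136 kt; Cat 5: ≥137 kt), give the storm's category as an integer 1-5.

ΔP = 1009 − 915 = 94 hPa.
V ≈ 5.8 × 94^0.622 = 5.8 × 16.88 ≈ 98 kt.
98 kt falls in the Category 3 band.

3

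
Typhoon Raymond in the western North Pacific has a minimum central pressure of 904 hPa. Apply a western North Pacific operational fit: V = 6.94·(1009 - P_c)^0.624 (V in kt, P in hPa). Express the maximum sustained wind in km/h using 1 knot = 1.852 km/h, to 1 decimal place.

ΔP = 1009 − 904 = 105 hPa.
V ≈ 6.94 × 105^0.624 = 6.94 × 18.248 ≈ 126.643 kt.
126.643 × 1.852 ≈ 234.54 km/h → 234.5 km/h.

234.5 km/h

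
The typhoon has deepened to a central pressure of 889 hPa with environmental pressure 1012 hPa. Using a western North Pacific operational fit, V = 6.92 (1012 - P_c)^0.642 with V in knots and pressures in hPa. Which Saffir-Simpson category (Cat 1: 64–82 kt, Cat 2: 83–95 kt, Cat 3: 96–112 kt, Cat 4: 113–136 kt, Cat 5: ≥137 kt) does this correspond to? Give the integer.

ΔP = 1012 − 889 = 123 hPa.
V ≈ 6.92 × 123^0.642 = 6.92 × 21.96 ≈ 152 kt.
152 kt falls in the Category 5 band.

5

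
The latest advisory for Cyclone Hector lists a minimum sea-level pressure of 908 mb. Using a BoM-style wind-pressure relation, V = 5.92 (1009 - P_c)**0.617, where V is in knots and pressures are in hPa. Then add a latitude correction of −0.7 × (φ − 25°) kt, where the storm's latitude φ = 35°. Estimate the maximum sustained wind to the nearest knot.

95 kt

ΔP = 1009 − 908 = 101 mb.
101^0.617 ≈ 17.245.
V ≈ 5.92 × 17.245 ≈ 102.1 kt.
Latitude correction: −0.7 × (35 − 25) = -7 kt.
Corrected V ≈ 95.1 kt → 95 kt.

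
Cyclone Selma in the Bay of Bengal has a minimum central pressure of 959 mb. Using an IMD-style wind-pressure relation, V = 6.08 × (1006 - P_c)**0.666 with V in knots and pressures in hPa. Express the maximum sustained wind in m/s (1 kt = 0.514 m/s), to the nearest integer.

41 m/s

ΔP = 1006 − 959 = 47 mb.
V ≈ 6.08 × 47^0.666 = 6.08 × 12.990 ≈ 78.981 kt.
78.981 × 0.514 ≈ 40.60 m/s → 41 m/s.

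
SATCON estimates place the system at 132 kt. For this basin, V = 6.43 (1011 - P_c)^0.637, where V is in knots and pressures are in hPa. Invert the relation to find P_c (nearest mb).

ΔP = (V / 6.43)^(1/0.637) = (132/6.43)^1.570.
132/6.43 = 20.529; 20.529^1.570 ≈ 114.87 mb.
P_c = 1011 − 114.87 = 896.13 ≈ 896 mb.

896 mb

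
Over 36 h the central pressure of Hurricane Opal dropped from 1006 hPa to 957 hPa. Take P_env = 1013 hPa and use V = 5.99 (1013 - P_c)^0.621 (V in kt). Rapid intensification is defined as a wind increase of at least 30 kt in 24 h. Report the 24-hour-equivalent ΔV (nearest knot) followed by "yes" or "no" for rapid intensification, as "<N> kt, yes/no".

35 kt, yes

V₁: ΔP = 7, V ≈ 5.99 × 7^0.621 ≈ 20.06 kt.
V₂: ΔP = 56, V ≈ 5.99 × 56^0.621 ≈ 72.95 kt.
ΔV over 36 h = 52.89 kt → 24 h equivalent = 52.89 × 24/36 ≈ 35.26 kt.
35 kt ≥ 30 kt ⇒ rapid intensification.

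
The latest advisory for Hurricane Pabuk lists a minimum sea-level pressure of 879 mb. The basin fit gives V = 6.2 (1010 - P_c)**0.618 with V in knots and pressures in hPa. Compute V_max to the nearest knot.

ΔP = 1010 − 879 = 131 mb.
131^0.618 ≈ 20.346.
V ≈ 6.2 × 20.346 ≈ 126.1 kt.

126 kt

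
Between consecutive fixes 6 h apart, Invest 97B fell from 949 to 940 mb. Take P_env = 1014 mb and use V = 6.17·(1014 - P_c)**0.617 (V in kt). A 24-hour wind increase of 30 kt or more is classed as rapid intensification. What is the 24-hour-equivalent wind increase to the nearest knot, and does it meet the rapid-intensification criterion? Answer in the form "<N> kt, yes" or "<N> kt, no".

V₁: ΔP = 65, V ≈ 6.17 × 65^0.617 ≈ 81.07 kt.
V₂: ΔP = 74, V ≈ 6.17 × 74^0.617 ≈ 87.82 kt.
ΔV over 6 h = 6.75 kt → 24 h equivalent = 6.75 × 24/6 ≈ 27.00 kt.
27 kt < 30 kt ⇒ not rapid intensification.

27 kt, no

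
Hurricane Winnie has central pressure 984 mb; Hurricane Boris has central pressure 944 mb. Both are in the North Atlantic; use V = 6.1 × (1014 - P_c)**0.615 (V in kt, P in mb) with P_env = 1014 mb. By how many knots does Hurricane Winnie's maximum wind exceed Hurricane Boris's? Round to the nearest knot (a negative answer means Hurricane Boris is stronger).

Hurricane Winnie: ΔP = 30; V ≈ 6.1 × 30^0.615 ≈ 49.40 kt.
Hurricane Boris: ΔP = 70; V ≈ 6.1 × 70^0.615 ≈ 83.19 kt.
Difference ≈ 49.40 − 83.19 = -33.79 → -34 kt.

-34 kt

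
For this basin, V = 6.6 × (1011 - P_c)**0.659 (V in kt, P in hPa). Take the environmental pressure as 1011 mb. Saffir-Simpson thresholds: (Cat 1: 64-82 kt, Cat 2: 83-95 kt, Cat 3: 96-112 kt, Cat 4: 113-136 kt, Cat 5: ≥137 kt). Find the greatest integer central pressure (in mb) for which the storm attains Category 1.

979 mb

Category 1 begins at V = 64 kt.
Required ΔP = (64/6.6)^(1/0.659) = 9.697^1.517 ≈ 31.42 mb.
P_c ≤ 1011 − 31.42 = 979.58, so the highest integer P_c is 979 mb.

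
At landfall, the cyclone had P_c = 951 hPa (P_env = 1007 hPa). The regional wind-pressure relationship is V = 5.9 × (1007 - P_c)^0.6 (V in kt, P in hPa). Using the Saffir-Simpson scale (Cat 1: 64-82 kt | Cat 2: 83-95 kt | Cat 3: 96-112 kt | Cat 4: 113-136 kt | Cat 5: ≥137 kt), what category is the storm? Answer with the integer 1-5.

1

ΔP = 1007 − 951 = 56 hPa.
V ≈ 5.9 × 56^0.6 = 5.9 × 11.19 ≈ 66 kt.
66 kt falls in the Category 1 band.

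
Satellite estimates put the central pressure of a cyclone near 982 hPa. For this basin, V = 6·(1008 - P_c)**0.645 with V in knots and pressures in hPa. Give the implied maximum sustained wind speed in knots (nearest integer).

49 kt

ΔP = 1008 − 982 = 26 hPa.
26^0.645 ≈ 8.178.
V ≈ 6 × 8.178 ≈ 49.1 kt.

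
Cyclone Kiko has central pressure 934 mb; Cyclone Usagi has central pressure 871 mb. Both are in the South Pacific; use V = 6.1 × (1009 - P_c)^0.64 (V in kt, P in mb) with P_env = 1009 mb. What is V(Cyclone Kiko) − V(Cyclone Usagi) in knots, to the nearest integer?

-46 kt

Cyclone Kiko: ΔP = 75; V ≈ 6.1 × 75^0.64 ≈ 96.69 kt.
Cyclone Usagi: ΔP = 138; V ≈ 6.1 × 138^0.64 ≈ 142.84 kt.
Difference ≈ 96.69 − 142.84 = -46.15 → -46 kt.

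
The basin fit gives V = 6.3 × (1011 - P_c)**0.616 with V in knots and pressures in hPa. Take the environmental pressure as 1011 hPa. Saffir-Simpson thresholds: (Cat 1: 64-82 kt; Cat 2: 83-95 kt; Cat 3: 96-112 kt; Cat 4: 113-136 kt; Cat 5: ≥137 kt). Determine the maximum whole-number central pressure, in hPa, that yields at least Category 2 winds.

Category 2 begins at V = 83 kt.
Required ΔP = (83/6.3)^(1/0.616) = 13.175^1.623 ≈ 65.73 hPa.
P_c ≤ 1011 − 65.73 = 945.27, so the highest integer P_c is 945 hPa.

945 hPa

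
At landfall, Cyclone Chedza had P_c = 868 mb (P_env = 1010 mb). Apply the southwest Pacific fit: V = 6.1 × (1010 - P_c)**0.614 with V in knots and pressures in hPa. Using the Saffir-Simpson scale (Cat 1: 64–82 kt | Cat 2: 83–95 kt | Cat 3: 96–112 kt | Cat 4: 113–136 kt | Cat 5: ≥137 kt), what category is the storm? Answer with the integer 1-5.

ΔP = 1010 − 868 = 142 mb.
V ≈ 6.1 × 142^0.614 = 6.1 × 20.97 ≈ 128 kt.
128 kt falls in the Category 4 band.

4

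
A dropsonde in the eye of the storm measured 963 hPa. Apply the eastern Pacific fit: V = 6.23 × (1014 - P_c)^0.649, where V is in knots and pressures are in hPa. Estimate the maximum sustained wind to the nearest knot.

ΔP = 1014 − 963 = 51 hPa.
51^0.649 ≈ 12.830.
V ≈ 6.23 × 12.830 ≈ 79.9 kt.

80 kt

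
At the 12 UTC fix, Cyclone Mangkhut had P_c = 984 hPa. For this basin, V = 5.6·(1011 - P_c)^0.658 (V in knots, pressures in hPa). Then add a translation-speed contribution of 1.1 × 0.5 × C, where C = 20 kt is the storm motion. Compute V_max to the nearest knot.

60 kt

ΔP = 1011 − 984 = 27 hPa.
27^0.658 ≈ 8.747.
V ≈ 5.6 × 8.747 ≈ 49.0 kt.
Translation term: 1.1 × 0.5 × 20 = 11 kt.
Corrected V ≈ 60 kt → 60 kt.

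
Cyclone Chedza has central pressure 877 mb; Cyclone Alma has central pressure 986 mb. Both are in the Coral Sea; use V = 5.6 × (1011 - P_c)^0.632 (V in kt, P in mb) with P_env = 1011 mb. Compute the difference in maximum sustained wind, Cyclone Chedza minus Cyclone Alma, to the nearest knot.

81 kt

Cyclone Chedza: ΔP = 134; V ≈ 5.6 × 134^0.632 ≈ 123.74 kt.
Cyclone Alma: ΔP = 25; V ≈ 5.6 × 25^0.632 ≈ 42.82 kt.
Difference ≈ 123.74 − 42.82 = 80.92 → 81 kt.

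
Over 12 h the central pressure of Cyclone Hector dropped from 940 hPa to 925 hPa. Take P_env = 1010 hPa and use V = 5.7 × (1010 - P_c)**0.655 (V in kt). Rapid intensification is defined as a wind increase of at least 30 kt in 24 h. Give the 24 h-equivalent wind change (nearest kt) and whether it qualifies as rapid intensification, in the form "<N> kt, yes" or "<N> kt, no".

25 kt, no

V₁: ΔP = 70, V ≈ 5.7 × 70^0.655 ≈ 92.13 kt.
V₂: ΔP = 85, V ≈ 5.7 × 85^0.655 ≈ 104.63 kt.
ΔV over 12 h = 12.50 kt → 24 h equivalent = 12.50 × 24/12 ≈ 25.00 kt.
25 kt < 30 kt ⇒ not rapid intensification.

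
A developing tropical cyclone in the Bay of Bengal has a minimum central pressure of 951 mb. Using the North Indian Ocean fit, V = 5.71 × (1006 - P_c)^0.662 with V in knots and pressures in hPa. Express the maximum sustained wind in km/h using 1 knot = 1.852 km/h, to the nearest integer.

ΔP = 1006 − 951 = 55 mb.
V ≈ 5.71 × 55^0.662 = 5.71 × 14.195 ≈ 81.051 kt.
81.051 × 1.852 ≈ 150.11 km/h → 150 km/h.

150 km/h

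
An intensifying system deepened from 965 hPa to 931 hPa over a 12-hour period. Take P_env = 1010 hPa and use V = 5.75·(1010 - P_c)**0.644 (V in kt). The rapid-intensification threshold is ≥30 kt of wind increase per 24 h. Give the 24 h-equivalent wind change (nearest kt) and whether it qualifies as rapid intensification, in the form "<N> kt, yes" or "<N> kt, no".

V₁: ΔP = 45, V ≈ 5.75 × 45^0.644 ≈ 66.73 kt.
V₂: ΔP = 79, V ≈ 5.75 × 79^0.644 ≈ 95.88 kt.
ΔV over 12 h = 29.15 kt → 24 h equivalent = 29.15 × 24/12 ≈ 58.30 kt.
58 kt ≥ 30 kt ⇒ rapid intensification.

58 kt, yes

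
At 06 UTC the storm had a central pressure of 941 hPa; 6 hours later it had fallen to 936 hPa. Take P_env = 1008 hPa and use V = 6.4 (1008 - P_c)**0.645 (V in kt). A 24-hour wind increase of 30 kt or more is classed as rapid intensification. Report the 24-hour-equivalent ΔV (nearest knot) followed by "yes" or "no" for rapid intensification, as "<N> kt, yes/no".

18 kt, no

V₁: ΔP = 67, V ≈ 6.4 × 67^0.645 ≈ 96.38 kt.
V₂: ΔP = 72, V ≈ 6.4 × 72^0.645 ≈ 100.96 kt.
ΔV over 6 h = 4.58 kt → 24 h equivalent = 4.58 × 24/6 ≈ 18.32 kt.
18 kt < 30 kt ⇒ not rapid intensification.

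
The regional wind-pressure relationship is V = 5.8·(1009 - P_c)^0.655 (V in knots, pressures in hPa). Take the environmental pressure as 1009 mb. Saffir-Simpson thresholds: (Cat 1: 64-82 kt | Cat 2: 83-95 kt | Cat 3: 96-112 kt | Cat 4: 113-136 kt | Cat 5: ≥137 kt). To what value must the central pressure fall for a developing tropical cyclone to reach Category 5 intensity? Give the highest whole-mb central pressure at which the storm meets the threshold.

884 mb

Category 5 begins at V = 137 kt.
Required ΔP = (137/5.8)^(1/0.655) = 23.621^1.527 ≈ 124.92 mb.
P_c ≤ 1009 − 124.92 = 884.08, so the highest integer P_c is 884 mb.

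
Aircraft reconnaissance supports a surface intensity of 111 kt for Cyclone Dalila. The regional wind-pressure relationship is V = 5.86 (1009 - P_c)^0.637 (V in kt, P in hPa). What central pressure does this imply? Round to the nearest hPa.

908 hPa

ΔP = (V / 5.86)^(1/0.637) = (111/5.86)^1.570.
111/5.86 = 18.942; 18.942^1.570 ≈ 101.25 hPa.
P_c = 1009 − 101.25 = 907.75 ≈ 908 hPa.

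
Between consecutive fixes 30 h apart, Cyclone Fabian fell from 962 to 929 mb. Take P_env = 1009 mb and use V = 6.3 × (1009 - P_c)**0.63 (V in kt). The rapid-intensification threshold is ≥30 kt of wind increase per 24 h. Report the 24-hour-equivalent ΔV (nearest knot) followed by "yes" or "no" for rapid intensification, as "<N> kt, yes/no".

23 kt, no

V₁: ΔP = 47, V ≈ 6.3 × 47^0.63 ≈ 71.25 kt.
V₂: ΔP = 80, V ≈ 6.3 × 80^0.63 ≈ 99.61 kt.
ΔV over 30 h = 28.36 kt → 24 h equivalent = 28.36 × 24/30 ≈ 22.69 kt.
23 kt < 30 kt ⇒ not rapid intensification.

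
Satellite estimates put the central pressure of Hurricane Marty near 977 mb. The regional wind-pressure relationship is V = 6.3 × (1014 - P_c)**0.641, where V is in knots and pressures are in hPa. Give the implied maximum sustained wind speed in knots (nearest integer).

ΔP = 1014 − 977 = 37 mb.
37^0.641 ≈ 10.121.
V ≈ 6.3 × 10.121 ≈ 63.8 kt.

64 kt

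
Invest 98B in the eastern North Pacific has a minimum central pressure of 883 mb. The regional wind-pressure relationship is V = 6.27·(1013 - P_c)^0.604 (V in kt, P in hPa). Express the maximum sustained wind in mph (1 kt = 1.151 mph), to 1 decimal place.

ΔP = 1013 − 883 = 130 mb.
V ≈ 6.27 × 130^0.604 = 6.27 × 18.916 ≈ 118.601 kt.
118.601 × 1.151 ≈ 136.51 mph → 136.5 mph.

136.5 mph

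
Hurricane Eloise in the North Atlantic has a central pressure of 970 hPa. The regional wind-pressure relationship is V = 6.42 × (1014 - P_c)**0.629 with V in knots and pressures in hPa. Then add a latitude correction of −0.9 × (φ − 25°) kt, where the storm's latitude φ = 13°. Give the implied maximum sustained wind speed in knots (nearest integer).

ΔP = 1014 − 970 = 44 hPa.
44^0.629 ≈ 10.808.
V ≈ 6.42 × 10.808 ≈ 69.4 kt.
Latitude correction: −0.9 × (13 − 25) = 10.8 kt.
Corrected V ≈ 80.2 kt → 80 kt.

80 kt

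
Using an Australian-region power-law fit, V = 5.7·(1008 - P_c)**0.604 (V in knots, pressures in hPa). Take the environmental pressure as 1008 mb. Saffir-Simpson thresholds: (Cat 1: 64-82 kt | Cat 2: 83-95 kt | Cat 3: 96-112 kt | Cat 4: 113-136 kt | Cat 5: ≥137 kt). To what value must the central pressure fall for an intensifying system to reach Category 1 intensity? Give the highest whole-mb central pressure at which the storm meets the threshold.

Category 1 begins at V = 64 kt.
Required ΔP = (64/5.7)^(1/0.604) = 11.228^1.656 ≈ 54.82 mb.
P_c ≤ 1008 − 54.82 = 953.18, so the highest integer P_c is 953 mb.

953 mb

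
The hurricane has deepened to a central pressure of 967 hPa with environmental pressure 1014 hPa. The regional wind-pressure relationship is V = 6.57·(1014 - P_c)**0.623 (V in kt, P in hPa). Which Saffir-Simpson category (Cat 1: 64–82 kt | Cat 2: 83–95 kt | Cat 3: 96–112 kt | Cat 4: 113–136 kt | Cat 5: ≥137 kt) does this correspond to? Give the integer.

ΔP = 1014 − 967 = 47 hPa.
V ≈ 6.57 × 47^0.623 = 6.57 × 11.01 ≈ 72 kt.
72 kt falls in the Category 1 band.

1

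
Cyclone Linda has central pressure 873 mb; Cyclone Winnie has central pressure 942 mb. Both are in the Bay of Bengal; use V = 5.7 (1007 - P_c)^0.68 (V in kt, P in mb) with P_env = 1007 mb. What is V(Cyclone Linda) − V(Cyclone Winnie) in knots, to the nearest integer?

62 kt

Cyclone Linda: ΔP = 134; V ≈ 5.7 × 134^0.68 ≈ 159.33 kt.
Cyclone Winnie: ΔP = 65; V ≈ 5.7 × 65^0.68 ≈ 97.42 kt.
Difference ≈ 159.33 − 97.42 = 61.91 → 62 kt.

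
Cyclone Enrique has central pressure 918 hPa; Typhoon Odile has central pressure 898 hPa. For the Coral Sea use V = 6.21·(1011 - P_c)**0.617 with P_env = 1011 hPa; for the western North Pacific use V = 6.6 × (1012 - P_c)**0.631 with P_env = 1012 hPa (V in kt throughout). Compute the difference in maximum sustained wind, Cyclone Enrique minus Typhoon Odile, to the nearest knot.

Cyclone Enrique: ΔP = 93; V ≈ 6.21 × 93^0.617 ≈ 101.78 kt.
Typhoon Odile: ΔP = 114; V ≈ 6.6 × 114^0.631 ≈ 131.05 kt.
Difference ≈ 101.78 − 131.05 = -29.27 → -29 kt.

-29 kt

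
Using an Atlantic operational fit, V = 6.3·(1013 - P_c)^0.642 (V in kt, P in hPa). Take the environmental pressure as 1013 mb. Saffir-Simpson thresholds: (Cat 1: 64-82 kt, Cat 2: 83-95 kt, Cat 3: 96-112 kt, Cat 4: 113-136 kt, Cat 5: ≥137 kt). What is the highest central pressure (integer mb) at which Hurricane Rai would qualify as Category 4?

Category 4 begins at V = 113 kt.
Required ΔP = (113/6.3)^(1/0.642) = 17.937^1.558 ≈ 89.71 mb.
P_c ≤ 1013 − 89.71 = 923.29, so the highest integer P_c is 923 mb.

923 mb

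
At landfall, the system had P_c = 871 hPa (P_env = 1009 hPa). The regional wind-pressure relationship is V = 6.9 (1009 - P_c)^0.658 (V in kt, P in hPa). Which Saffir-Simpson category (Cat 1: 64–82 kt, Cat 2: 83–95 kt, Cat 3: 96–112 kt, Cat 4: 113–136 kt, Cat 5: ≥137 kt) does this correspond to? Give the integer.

ΔP = 1009 − 871 = 138 hPa.
V ≈ 6.9 × 138^0.658 = 6.9 × 25.59 ≈ 177 kt.
177 kt falls in the Category 5 band.

5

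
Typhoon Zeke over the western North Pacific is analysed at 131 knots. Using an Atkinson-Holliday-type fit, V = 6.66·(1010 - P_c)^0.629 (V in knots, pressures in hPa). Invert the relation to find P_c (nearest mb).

896 mb

ΔP = (V / 6.66)^(1/0.629) = (131/6.66)^1.590.
131/6.66 = 19.670; 19.670^1.590 ≈ 114.00 mb.
P_c = 1010 − 114.00 = 896.00 ≈ 896 mb.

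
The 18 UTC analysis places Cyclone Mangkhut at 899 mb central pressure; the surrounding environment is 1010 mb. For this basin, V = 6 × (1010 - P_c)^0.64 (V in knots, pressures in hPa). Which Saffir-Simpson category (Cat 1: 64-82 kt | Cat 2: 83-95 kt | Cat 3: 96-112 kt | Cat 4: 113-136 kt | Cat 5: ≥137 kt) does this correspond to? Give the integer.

4

ΔP = 1010 − 899 = 111 mb.
V ≈ 6 × 111^0.64 = 6 × 20.37 ≈ 122 kt.
122 kt falls in the Category 4 band.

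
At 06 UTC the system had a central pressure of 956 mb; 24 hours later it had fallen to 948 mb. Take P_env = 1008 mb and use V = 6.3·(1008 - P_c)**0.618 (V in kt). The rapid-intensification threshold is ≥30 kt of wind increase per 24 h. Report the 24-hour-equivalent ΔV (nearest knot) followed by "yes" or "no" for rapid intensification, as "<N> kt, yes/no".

7 kt, no

V₁: ΔP = 52, V ≈ 6.3 × 52^0.618 ≈ 72.42 kt.
V₂: ΔP = 60, V ≈ 6.3 × 60^0.618 ≈ 79.11 kt.
ΔV over 24 h = 6.69 kt → 24 h equivalent = 6.69 × 24/24 ≈ 6.69 kt.
7 kt < 30 kt ⇒ not rapid intensification.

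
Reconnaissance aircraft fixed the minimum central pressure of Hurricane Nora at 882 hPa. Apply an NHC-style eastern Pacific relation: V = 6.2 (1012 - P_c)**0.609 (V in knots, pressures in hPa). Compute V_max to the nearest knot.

120 kt

ΔP = 1012 − 882 = 130 hPa.
130^0.609 ≈ 19.382.
V ≈ 6.2 × 19.382 ≈ 120.2 kt.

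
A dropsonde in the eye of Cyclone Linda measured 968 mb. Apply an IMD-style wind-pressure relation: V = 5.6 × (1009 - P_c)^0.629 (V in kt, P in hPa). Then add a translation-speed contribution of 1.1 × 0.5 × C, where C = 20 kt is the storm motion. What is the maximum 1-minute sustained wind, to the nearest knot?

69 kt

ΔP = 1009 − 968 = 41 mb.
41^0.629 ≈ 10.338.
V ≈ 5.6 × 10.338 ≈ 57.9 kt.
Translation term: 1.1 × 0.5 × 20 = 11 kt.
Corrected V ≈ 68.9 kt → 69 kt.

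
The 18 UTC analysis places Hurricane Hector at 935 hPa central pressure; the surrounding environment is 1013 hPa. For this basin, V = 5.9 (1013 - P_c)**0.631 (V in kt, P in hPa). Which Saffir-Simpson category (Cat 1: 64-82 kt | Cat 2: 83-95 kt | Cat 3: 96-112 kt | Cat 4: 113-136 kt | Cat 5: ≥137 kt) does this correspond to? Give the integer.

ΔP = 1013 − 935 = 78 hPa.
V ≈ 5.9 × 78^0.631 = 5.9 × 15.63 ≈ 92 kt.
92 kt falls in the Category 2 band.

2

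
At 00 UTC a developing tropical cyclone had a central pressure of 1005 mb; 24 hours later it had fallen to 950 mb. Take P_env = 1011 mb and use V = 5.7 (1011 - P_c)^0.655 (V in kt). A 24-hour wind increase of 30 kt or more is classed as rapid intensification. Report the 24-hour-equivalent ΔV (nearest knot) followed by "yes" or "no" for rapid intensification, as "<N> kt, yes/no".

V₁: ΔP = 6, V ≈ 5.7 × 6^0.655 ≈ 18.43 kt.
V₂: ΔP = 61, V ≈ 5.7 × 61^0.655 ≈ 84.19 kt.
ΔV over 24 h = 65.76 kt → 24 h equivalent = 65.76 × 24/24 ≈ 65.76 kt.
66 kt ≥ 30 kt ⇒ rapid intensification.

66 kt, yes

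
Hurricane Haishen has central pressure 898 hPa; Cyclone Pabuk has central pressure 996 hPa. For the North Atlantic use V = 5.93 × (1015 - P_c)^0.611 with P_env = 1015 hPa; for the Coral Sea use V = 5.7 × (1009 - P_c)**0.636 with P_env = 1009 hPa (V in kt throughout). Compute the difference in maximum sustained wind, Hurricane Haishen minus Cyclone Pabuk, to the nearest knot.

80 kt

Hurricane Haishen: ΔP = 117; V ≈ 5.93 × 117^0.611 ≈ 108.82 kt.
Cyclone Pabuk: ΔP = 13; V ≈ 5.7 × 13^0.636 ≈ 29.13 kt.
Difference ≈ 108.82 − 29.13 = 79.69 → 80 kt.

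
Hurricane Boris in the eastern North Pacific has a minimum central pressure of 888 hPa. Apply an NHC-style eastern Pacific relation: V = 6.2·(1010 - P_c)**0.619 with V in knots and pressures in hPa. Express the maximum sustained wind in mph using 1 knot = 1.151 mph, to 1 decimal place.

ΔP = 1010 − 888 = 122 hPa.
V ≈ 6.2 × 122^0.619 = 6.2 × 19.564 ≈ 121.297 kt.
121.297 × 1.151 ≈ 139.61 mph → 139.6 mph.

139.6 mph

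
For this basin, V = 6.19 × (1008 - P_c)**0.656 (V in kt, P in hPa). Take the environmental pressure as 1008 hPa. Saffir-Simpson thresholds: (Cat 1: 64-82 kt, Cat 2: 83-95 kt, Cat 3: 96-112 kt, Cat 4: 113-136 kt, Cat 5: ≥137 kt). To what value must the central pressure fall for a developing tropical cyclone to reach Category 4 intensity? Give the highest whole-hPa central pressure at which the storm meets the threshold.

Category 4 begins at V = 113 kt.
Required ΔP = (113/6.19)^(1/0.656) = 18.255^1.524 ≈ 83.72 hPa.
P_c ≤ 1008 − 83.72 = 924.28, so the highest integer P_c is 924 hPa.

924 hPa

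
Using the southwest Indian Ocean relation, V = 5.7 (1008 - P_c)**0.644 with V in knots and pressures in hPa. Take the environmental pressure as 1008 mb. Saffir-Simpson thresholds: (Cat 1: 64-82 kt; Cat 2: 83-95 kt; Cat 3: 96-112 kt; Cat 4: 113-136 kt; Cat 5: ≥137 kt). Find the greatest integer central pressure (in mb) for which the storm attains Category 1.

Category 1 begins at V = 64 kt.
Required ΔP = (64/5.7)^(1/0.644) = 11.228^1.553 ≈ 42.75 mb.
P_c ≤ 1008 − 42.75 = 965.25, so the highest integer P_c is 965 mb.

965 mb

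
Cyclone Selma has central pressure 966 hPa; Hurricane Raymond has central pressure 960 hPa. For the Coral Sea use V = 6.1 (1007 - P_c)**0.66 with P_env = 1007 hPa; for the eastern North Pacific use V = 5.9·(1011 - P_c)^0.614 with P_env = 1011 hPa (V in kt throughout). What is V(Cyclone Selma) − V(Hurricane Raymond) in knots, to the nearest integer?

5 kt

Cyclone Selma: ΔP = 41; V ≈ 6.1 × 41^0.66 ≈ 70.76 kt.
Hurricane Raymond: ΔP = 51; V ≈ 5.9 × 51^0.614 ≈ 65.96 kt.
Difference ≈ 70.76 − 65.96 = 4.80 → 5 kt.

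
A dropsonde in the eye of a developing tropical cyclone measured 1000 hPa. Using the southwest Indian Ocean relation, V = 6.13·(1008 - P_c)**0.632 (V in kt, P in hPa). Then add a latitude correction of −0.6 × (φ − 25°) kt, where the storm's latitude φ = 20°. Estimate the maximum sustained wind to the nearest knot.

26 kt

ΔP = 1008 − 1000 = 8 hPa.
8^0.632 ≈ 3.722.
V ≈ 6.13 × 3.722 ≈ 22.8 kt.
Latitude correction: −0.6 × (20 − 25) = 3 kt.
Corrected V ≈ 25.8 kt → 26 kt.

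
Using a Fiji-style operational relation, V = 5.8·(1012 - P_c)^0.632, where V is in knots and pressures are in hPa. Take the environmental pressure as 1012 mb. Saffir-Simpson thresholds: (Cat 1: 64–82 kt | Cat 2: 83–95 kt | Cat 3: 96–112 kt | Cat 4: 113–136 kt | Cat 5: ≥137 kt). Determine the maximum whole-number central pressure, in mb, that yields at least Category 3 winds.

Category 3 begins at V = 96 kt.
Required ΔP = (96/5.8)^(1/0.632) = 16.552^1.582 ≈ 84.83 mb.
P_c ≤ 1012 − 84.83 = 927.17, so the highest integer P_c is 927 mb.

927 mb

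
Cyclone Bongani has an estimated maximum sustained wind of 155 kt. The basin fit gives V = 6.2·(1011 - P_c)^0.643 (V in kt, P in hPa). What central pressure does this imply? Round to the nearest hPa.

862 hPa

ΔP = (V / 6.2)^(1/0.643) = (155/6.2)^1.555.
155/6.2 = 25.000; 25.000^1.555 ≈ 149.31 hPa.
P_c = 1011 − 149.31 = 861.69 ≈ 862 hPa.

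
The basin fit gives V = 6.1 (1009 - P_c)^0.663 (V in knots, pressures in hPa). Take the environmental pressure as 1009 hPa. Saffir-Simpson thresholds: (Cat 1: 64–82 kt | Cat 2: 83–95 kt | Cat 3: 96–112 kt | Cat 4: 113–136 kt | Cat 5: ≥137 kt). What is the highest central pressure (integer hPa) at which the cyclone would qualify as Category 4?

Category 4 begins at V = 113 kt.
Required ΔP = (113/6.1)^(1/0.663) = 18.525^1.508 ≈ 81.68 hPa.
P_c ≤ 1009 − 81.68 = 927.32, so the highest integer P_c is 927 hPa.

927 hPa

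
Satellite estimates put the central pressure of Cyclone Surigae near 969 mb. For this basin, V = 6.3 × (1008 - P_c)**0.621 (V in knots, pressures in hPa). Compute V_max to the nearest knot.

61 kt

ΔP = 1008 − 969 = 39 mb.
39^0.621 ≈ 9.729.
V ≈ 6.3 × 9.729 ≈ 61.3 kt.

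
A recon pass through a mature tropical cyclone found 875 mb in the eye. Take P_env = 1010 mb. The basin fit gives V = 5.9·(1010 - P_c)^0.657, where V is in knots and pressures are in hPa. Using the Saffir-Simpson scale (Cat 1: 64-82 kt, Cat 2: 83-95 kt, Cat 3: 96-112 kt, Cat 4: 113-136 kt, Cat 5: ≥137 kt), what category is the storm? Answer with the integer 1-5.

ΔP = 1010 − 875 = 135 mb.
V ≈ 5.9 × 135^0.657 = 5.9 × 25.10 ≈ 148 kt.
148 kt falls in the Category 5 band.

5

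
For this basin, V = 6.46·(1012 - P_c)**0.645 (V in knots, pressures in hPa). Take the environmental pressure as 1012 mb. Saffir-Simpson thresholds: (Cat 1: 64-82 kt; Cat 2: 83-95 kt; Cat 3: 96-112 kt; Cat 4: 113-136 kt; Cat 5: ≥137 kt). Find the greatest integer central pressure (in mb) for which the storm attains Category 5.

898 mb

Category 5 begins at V = 137 kt.
Required ΔP = (137/6.46)^(1/0.645) = 21.207^1.550 ≈ 113.91 mb.
P_c ≤ 1012 − 113.91 = 898.09, so the highest integer P_c is 898 mb.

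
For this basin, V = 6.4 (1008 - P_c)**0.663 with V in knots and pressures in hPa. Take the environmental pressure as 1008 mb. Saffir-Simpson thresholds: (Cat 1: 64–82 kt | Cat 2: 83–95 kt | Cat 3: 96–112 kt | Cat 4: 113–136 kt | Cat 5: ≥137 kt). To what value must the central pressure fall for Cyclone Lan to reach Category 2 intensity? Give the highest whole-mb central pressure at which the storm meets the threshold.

Category 2 begins at V = 83 kt.
Required ΔP = (83/6.4)^(1/0.663) = 12.969^1.508 ≈ 47.71 mb.
P_c ≤ 1008 − 47.71 = 960.29, so the highest integer P_c is 960 mb.

960 mb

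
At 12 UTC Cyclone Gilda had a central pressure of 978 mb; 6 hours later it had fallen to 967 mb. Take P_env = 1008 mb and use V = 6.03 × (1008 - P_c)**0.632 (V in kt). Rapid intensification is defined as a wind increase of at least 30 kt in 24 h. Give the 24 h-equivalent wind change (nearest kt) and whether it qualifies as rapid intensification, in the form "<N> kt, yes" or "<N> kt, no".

V₁: ΔP = 30, V ≈ 6.03 × 30^0.632 ≈ 51.74 kt.
V₂: ΔP = 41, V ≈ 6.03 × 41^0.632 ≈ 63.04 kt.
ΔV over 6 h = 11.30 kt → 24 h equivalent = 11.30 × 24/6 ≈ 45.20 kt.
45 kt ≥ 30 kt ⇒ rapid intensification.

45 kt, yes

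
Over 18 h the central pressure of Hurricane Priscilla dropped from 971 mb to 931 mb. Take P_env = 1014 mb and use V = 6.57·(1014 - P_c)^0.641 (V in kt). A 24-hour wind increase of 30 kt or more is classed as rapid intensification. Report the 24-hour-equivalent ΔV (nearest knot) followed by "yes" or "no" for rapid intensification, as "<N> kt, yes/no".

51 kt, yes

V₁: ΔP = 43, V ≈ 6.57 × 43^0.641 ≈ 73.22 kt.
V₂: ΔP = 83, V ≈ 6.57 × 83^0.641 ≈ 111.61 kt.
ΔV over 18 h = 38.39 kt → 24 h equivalent = 38.39 × 24/18 ≈ 51.19 kt.
51 kt ≥ 30 kt ⇒ rapid intensification.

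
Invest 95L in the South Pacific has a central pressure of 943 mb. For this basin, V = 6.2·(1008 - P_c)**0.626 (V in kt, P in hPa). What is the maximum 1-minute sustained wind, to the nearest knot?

85 kt

ΔP = 1008 − 943 = 65 mb.
65^0.626 ≈ 13.642.
V ≈ 6.2 × 13.642 ≈ 84.6 kt.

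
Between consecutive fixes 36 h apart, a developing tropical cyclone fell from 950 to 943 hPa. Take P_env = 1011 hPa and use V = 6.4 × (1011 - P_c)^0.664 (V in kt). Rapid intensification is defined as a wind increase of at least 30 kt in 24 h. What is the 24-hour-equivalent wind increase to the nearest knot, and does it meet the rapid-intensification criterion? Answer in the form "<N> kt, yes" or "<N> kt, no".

V₁: ΔP = 61, V ≈ 6.4 × 61^0.664 ≈ 98.09 kt.
V₂: ΔP = 68, V ≈ 6.4 × 68^0.664 ≈ 105.43 kt.
ΔV over 36 h = 7.34 kt → 24 h equivalent = 7.34 × 24/36 ≈ 4.89 kt.
5 kt < 30 kt ⇒ not rapid intensification.

5 kt, no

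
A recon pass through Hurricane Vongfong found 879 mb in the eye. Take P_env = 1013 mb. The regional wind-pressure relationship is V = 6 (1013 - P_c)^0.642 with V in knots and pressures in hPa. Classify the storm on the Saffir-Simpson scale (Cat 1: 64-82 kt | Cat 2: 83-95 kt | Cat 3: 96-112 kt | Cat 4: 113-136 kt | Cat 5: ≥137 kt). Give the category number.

5

ΔP = 1013 − 879 = 134 mb.
V ≈ 6 × 134^0.642 = 6 × 23.21 ≈ 139 kt.
139 kt falls in the Category 5 band.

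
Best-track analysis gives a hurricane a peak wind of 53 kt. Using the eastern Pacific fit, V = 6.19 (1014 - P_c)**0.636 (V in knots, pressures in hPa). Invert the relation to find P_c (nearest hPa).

985 hPa

ΔP = (V / 6.19)^(1/0.636) = (53/6.19)^1.572.
53/6.19 = 8.562; 8.562^1.572 ≈ 29.26 hPa.
P_c = 1014 − 29.26 = 984.74 ≈ 985 hPa.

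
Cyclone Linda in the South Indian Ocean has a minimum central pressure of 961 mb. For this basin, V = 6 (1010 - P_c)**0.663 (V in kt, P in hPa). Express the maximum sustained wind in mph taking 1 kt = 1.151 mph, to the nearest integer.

ΔP = 1010 − 961 = 49 mb.
V ≈ 6 × 49^0.663 = 6 × 13.201 ≈ 79.205 kt.
79.205 × 1.151 ≈ 91.16 mph → 91 mph.

91 mph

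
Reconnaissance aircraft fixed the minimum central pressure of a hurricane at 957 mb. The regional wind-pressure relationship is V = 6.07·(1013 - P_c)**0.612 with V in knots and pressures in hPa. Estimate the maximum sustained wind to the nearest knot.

ΔP = 1013 − 957 = 56 mb.
56^0.612 ≈ 11.746.
V ≈ 6.07 × 11.746 ≈ 71.3 kt.

71 kt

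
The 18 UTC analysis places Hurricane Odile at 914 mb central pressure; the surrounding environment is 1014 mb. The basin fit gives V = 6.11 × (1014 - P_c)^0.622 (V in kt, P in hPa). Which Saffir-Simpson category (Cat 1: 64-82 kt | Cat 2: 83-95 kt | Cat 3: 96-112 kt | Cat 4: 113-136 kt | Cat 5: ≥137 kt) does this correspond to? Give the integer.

3

ΔP = 1014 − 914 = 100 mb.
V ≈ 6.11 × 100^0.622 = 6.11 × 17.54 ≈ 107 kt.
107 kt falls in the Category 3 band.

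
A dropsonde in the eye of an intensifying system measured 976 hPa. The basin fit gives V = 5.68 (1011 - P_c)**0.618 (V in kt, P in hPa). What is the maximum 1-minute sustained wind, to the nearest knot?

ΔP = 1011 − 976 = 35 hPa.
35^0.618 ≈ 9.000.
V ≈ 5.68 × 9.000 ≈ 51.1 kt.

51 kt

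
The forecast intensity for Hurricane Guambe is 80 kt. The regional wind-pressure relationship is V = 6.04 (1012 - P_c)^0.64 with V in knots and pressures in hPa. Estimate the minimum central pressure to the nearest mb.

955 mb

ΔP = (V / 6.04)^(1/0.64) = (80/6.04)^1.562.
80/6.04 = 13.245; 13.245^1.562 ≈ 56.65 mb.
P_c = 1012 − 56.65 = 955.35 ≈ 955 mb.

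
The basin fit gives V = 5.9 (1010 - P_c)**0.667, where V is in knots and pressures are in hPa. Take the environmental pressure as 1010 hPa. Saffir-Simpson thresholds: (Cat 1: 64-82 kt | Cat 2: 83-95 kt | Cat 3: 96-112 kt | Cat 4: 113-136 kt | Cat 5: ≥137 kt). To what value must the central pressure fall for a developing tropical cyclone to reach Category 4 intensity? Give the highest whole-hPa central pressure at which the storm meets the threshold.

926 hPa

Category 4 begins at V = 113 kt.
Required ΔP = (113/5.9)^(1/0.667) = 19.153^1.499 ≈ 83.63 hPa.
P_c ≤ 1010 − 83.63 = 926.37, so the highest integer P_c is 926 hPa.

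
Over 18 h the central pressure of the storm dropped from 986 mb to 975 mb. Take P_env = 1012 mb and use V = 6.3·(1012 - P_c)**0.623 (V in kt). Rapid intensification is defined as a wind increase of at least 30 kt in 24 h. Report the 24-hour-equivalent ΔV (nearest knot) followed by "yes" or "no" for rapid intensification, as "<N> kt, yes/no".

16 kt, no

V₁: ΔP = 26, V ≈ 6.3 × 26^0.623 ≈ 47.96 kt.
V₂: ΔP = 37, V ≈ 6.3 × 37^0.623 ≈ 59.75 kt.
ΔV over 18 h = 11.79 kt → 24 h equivalent = 11.79 × 24/18 ≈ 15.72 kt.
16 kt < 30 kt ⇒ not rapid intensification.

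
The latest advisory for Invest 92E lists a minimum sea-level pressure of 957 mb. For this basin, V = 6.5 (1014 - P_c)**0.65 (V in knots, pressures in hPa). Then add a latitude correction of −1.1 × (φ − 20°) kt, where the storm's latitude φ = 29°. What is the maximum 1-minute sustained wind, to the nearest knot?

80 kt

ΔP = 1014 − 957 = 57 mb.
57^0.65 ≈ 13.846.
V ≈ 6.5 × 13.846 ≈ 90.0 kt.
Latitude correction: −1.1 × (29 − 20) = -9.9 kt.
Corrected V ≈ 80.1 kt → 80 kt.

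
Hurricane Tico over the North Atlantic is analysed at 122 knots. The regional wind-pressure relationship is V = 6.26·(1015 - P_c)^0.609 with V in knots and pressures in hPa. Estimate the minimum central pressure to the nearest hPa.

ΔP = (V / 6.26)^(1/0.609) = (122/6.26)^1.642.
122/6.26 = 19.489; 19.489^1.642 ≈ 131.18 hPa.
P_c = 1015 − 131.18 = 883.82 ≈ 884 hPa.

884 hPa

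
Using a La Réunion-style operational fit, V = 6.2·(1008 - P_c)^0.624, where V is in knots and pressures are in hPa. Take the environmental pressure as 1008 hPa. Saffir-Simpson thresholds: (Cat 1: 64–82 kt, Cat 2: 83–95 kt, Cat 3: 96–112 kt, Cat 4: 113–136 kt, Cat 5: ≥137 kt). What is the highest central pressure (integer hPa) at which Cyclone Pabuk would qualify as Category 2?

944 hPa

Category 2 begins at V = 83 kt.
Required ΔP = (83/6.2)^(1/0.624) = 13.387^1.603 ≈ 63.91 hPa.
P_c ≤ 1008 − 63.91 = 944.09, so the highest integer P_c is 944 hPa.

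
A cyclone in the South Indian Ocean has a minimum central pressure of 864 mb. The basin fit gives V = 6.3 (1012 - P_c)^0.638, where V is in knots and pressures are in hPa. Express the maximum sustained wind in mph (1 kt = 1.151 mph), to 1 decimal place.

ΔP = 1012 − 864 = 148 mb.
V ≈ 6.3 × 148^0.638 = 6.3 × 24.245 ≈ 152.745 kt.
152.745 × 1.151 ≈ 175.81 mph → 175.8 mph.

175.8 mph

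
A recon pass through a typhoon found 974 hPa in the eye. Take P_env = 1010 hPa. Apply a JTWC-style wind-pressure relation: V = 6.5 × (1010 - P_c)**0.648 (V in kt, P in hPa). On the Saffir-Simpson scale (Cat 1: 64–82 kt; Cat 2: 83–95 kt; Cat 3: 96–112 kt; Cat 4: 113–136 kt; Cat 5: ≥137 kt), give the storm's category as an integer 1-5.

1

ΔP = 1010 − 974 = 36 hPa.
V ≈ 6.5 × 36^0.648 = 6.5 × 10.20 ≈ 66 kt.
66 kt falls in the Category 1 band.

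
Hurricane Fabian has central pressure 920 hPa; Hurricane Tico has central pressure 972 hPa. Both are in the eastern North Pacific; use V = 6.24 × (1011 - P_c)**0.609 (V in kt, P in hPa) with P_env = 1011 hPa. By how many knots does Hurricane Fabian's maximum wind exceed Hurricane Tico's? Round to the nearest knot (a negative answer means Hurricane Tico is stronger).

39 kt

Hurricane Fabian: ΔP = 91; V ≈ 6.24 × 91^0.609 ≈ 97.33 kt.
Hurricane Tico: ΔP = 39; V ≈ 6.24 × 39^0.609 ≈ 58.10 kt.
Difference ≈ 97.33 − 58.10 = 39.23 → 39 kt.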